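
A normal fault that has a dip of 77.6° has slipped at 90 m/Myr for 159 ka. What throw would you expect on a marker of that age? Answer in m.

14 m

dip-slip = rate × time = 90 m/Myr × 159 ka = 14.31 m
throw = dip-slip × sin(dip) = 14.31 × sin(77.6°) = 14 m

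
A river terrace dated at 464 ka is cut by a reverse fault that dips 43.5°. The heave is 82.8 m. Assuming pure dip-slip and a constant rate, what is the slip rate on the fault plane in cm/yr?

dip-slip = heave / cos(dip) = 82.8 m / cos(43.5°) = 114.1 m
rate = 114.1 m / 464 ka = 0.000246 m/yr = 0.0246 cm/yr

0.0246 cm/yr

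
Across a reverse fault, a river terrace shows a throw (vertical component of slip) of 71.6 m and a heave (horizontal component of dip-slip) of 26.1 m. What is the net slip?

net slip = √(throw² + heave²) = √(71.6² + 26.1²) = 76.2 m

76.2 m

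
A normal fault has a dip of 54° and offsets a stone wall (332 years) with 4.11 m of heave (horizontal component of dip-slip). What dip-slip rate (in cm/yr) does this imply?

dip-slip = heave / cos(dip) = 4.11 m / cos(54°) = 6.992 m
rate = 6.992 m / 332 years = 0.0211 m/yr = 2.11 cm/yr

2.11 cm/yr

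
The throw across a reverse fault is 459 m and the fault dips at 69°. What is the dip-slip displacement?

dip-slip = throw / sin(dip) = 459 / sin(69°) = 492 m

492 m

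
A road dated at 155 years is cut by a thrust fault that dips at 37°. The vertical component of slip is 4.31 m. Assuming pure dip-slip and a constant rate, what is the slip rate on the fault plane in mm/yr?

dip-slip = throw / sin(dip) = 4.31 m / sin(37°) = 7.162 m
rate = 7.162 m / 155 years = 0.0462 m/yr = 46.2 mm/yr

46.2 mm/yr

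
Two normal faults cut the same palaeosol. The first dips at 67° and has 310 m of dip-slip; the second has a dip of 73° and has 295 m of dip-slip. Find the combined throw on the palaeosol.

567 m

throw_A = 310 × sin(67°) = 285.4 m
throw_B = 295 × sin(73°) = 282.1 m
total = 285.4 + 282.1 = 567 m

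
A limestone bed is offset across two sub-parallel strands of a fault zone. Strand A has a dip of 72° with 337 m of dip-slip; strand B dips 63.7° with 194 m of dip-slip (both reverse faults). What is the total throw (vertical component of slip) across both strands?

throw_A = 337 × sin(72°) = 320.5 m
throw_B = 194 × sin(63.7°) = 173.9 m
total = 320.5 + 173.9 = 494 m

494 m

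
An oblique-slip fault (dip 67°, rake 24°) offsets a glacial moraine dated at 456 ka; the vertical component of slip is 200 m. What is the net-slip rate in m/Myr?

dip-slip = throw / sin(dip) = 200 / sin(67°) = 217.3 m
net slip = dip-slip / sin(rake) = 217.3 / sin(24°) = 534.2 m
rate = 534.2 m / 456 ka = 0.00117 m/yr = 1170 m/Myr

1170 m/Myr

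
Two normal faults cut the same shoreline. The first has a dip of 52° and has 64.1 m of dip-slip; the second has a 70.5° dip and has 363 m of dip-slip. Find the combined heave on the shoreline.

heave_A = 64.1 × cos(52°) = 39.46 m
heave_B = 363 × cos(70.5°) = 121.2 m
total = 39.46 + 121.2 = 161 m

161 m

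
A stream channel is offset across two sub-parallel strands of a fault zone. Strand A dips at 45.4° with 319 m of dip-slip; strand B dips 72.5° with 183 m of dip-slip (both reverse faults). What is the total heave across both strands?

279 m

heave_A = 319 × cos(45.4°) = 224 m
heave_B = 183 × cos(72.5°) = 55.03 m
total = 224 + 55.03 = 279 m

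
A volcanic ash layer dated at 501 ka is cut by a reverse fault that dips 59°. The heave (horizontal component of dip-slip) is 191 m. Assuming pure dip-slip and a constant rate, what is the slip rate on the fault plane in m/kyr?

0.740 m/kyr

dip-slip = heave / cos(dip) = 191 m / cos(59°) = 370.8 m
rate = 370.8 m / 501 ka = 0.000740 m/yr = 0.740 m/kyr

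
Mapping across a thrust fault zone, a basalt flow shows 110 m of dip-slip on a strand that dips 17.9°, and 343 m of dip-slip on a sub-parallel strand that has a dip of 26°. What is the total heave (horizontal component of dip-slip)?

413 m

heave_A = 110 × cos(17.9°) = 104.7 m
heave_B = 343 × cos(26°) = 308.3 m
total = 104.7 + 308.3 = 413 m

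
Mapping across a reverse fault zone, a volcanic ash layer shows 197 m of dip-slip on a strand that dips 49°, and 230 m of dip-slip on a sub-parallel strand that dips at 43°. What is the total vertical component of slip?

306 m

throw_A = 197 × sin(49°) = 148.7 m
throw_B = 230 × sin(43°) = 156.9 m
total = 148.7 + 156.9 = 306 m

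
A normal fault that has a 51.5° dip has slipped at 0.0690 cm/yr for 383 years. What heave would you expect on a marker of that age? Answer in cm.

16.5 cm

dip-slip = rate × time = 0.0690 cm/yr × 383 years = 0.2643 m
heave = dip-slip × cos(dip) = 0.2643 × cos(51.5°) = 0.165 m = 16.5 cm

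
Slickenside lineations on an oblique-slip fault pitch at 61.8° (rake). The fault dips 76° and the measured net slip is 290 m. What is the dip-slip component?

256 m

dip-slip = net slip × sin(rake) = 290 m × sin(61.8°) = 256 m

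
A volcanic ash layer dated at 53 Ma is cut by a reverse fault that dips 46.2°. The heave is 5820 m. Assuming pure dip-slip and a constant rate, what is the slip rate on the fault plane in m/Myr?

dip-slip = heave / cos(dip) = 5820 m / cos(46.2°) = 8409 m
rate = 8409 m / 53 Ma = 0.000159 m/yr = 159 m/Myr

159 m/Myr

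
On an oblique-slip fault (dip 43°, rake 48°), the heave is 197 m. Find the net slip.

dip-slip = heave / cos(dip) = 197 / cos(43°) = 269.4 m
net slip = dip-slip / sin(rake) = 269.4 / sin(48°) = 362 m

362 m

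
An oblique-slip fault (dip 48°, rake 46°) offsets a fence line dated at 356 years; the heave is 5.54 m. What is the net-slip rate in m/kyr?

dip-slip = heave / cos(dip) = 5.54 / cos(48°) = 8.279 m
net slip = dip-slip / sin(rake) = 8.279 / sin(46°) = 11.51 m
rate = 11.51 m / 356 years = 0.0323 m/yr = 32.3 m/kyr

32.3 m/kyr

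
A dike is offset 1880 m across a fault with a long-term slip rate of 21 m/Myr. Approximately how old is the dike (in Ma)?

age = offset / rate = 1880 m / (21 m/Myr) = 8.95e+07 yr = 89.5 Ma

89.5 Ma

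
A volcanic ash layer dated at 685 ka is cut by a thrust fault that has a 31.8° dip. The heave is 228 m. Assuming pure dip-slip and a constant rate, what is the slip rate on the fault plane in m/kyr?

0.392 m/kyr

dip-slip = heave / cos(dip) = 228 m / cos(31.8°) = 268.3 m
rate = 268.3 m / 685 ka = 0.000392 m/yr = 0.392 m/kyr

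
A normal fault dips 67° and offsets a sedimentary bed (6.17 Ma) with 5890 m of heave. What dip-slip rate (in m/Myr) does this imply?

dip-slip = heave / cos(dip) = 5890 m / cos(67°) = 15070 m
rate = 15070 m / 6.17 Ma = 0.00244 m/yr = 2440 m/Myr

2440 m/Myr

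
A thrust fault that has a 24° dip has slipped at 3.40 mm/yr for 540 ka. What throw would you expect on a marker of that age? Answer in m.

747 m

dip-slip = rate × time = 3.40 mm/yr × 540 ka = 1836 m
throw = dip-slip × sin(dip) = 1836 × sin(24°) = 747 m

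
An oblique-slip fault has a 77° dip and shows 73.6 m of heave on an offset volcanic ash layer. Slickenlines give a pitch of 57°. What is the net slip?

390 m

dip-slip = heave / cos(dip) = 73.6 / cos(77°) = 327.2 m
net slip = dip-slip / sin(rake) = 327.2 / sin(57°) = 390 m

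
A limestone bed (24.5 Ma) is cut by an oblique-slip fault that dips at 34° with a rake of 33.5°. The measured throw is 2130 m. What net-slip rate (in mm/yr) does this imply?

dip-slip = throw / sin(dip) = 2130 / sin(34°) = 3809 m
net slip = dip-slip / sin(rake) = 3809 / sin(33.5°) = 6901 m
rate = 6901 m / 24.5 Ma = 0.000282 m/yr = 0.282 mm/yr

0.282 mm/yr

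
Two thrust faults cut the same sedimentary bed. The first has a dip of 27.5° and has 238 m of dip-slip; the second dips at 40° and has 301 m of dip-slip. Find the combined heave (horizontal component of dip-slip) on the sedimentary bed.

heave_A = 238 × cos(27.5°) = 211.1 m
heave_B = 301 × cos(40°) = 230.6 m
total = 211.1 + 230.6 = 442 m

442 m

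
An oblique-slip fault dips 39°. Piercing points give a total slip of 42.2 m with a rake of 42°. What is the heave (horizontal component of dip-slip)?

dip-slip = net slip × sin(rake) = 42.2 m × sin(42°) = 28.24 m
heave = dip-slip × cos(dip) = 28.24 × cos(39°) = 21.9 m

21.9 m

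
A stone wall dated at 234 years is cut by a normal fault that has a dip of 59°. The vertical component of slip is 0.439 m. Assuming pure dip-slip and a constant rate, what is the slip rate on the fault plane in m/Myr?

2190 m/Myr

dip-slip = throw / sin(dip) = 0.439 m / sin(59°) = 0.5122 m
rate = 0.5122 m / 234 years = 0.00219 m/yr = 2190 m/Myr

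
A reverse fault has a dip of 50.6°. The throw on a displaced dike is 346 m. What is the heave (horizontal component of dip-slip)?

284 m

heave = throw / tan(dip) = 346 / tan(50.6°) = 284 m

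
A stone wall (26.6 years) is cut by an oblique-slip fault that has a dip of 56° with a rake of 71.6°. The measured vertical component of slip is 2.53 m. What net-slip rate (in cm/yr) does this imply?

dip-slip = throw / sin(dip) = 2.53 / sin(56°) = 3.052 m
net slip = dip-slip / sin(rake) = 3.052 / sin(71.6°) = 3.216 m
rate = 3.216 m / 26.6 years = 0.121 m/yr = 12.1 cm/yr

12.1 cm/yr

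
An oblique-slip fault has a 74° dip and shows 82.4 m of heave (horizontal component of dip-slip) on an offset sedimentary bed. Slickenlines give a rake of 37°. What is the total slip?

dip-slip = heave / cos(dip) = 82.4 / cos(74°) = 298.9 m
net slip = dip-slip / sin(rake) = 298.9 / sin(37°) = 497 m

497 m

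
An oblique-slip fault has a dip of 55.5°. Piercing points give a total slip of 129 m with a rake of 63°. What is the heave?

dip-slip = net slip × sin(rake) = 129 m × sin(63°) = 114.9 m
heave = dip-slip × cos(dip) = 114.9 × cos(55.5°) = 65.1 m

65.1 m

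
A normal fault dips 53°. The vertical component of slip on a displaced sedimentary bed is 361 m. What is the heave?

272 m

heave = throw / tan(dip) = 361 / tan(53°) = 272 m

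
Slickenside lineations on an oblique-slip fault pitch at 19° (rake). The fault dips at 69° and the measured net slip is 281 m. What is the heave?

32.8 m

dip-slip = net slip × sin(rake) = 281 m × sin(19°) = 91.48 m
heave = dip-slip × cos(dip) = 91.48 × cos(69°) = 32.8 m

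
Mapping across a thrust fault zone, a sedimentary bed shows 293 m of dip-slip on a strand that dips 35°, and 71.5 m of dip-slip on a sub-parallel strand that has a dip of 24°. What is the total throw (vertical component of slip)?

throw_A = 293 × sin(35°) = 168.1 m
throw_B = 71.5 × sin(24°) = 29.08 m
total = 168.1 + 29.08 = 197 m

197 m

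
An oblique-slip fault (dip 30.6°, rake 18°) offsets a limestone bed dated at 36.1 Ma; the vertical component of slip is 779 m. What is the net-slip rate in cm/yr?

0.0137 cm/yr

dip-slip = throw / sin(dip) = 779 / sin(30.6°) = 1530 m
net slip = dip-slip / sin(rake) = 1530 / sin(18°) = 4952 m
rate = 4952 m / 36.1 Ma = 0.000137 m/yr = 0.0137 cm/yr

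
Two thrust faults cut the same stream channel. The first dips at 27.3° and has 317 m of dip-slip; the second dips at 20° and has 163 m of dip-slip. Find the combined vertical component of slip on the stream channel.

201 m

throw_A = 317 × sin(27.3°) = 145.4 m
throw_B = 163 × sin(20°) = 55.75 m
total = 145.4 + 55.75 = 201 m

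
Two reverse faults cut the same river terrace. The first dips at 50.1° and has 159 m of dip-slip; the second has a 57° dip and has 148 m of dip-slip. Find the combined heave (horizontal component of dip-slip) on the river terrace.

183 m

heave_A = 159 × cos(50.1°) = 102 m
heave_B = 148 × cos(57°) = 80.61 m
total = 102 + 80.61 = 183 m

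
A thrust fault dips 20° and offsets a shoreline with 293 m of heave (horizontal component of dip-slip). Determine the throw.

107 m

throw = heave × tan(dip) = 293 × tan(20°) = 107 m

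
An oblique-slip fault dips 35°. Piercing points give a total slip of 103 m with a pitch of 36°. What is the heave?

49.6 m

dip-slip = net slip × sin(rake) = 103 m × sin(36°) = 60.54 m
heave = dip-slip × cos(dip) = 60.54 × cos(35°) = 49.6 m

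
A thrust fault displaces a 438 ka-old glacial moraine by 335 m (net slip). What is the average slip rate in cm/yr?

rate = 335 m / 438 ka = 0.000765 m/yr = 0.0765 cm/yr

0.0765 cm/yr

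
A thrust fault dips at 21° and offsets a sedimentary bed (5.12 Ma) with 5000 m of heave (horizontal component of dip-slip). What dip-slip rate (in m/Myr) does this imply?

dip-slip = heave / cos(dip) = 5000 m / cos(21°) = 5356 m
rate = 5356 m / 5.12 Ma = 0.00105 m/yr = 1050 m/Myr

1050 m/Myr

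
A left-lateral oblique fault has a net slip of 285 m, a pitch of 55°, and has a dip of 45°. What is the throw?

dip-slip = net slip × sin(rake) = 285 m × sin(55°) = 233.5 m
throw = dip-slip × sin(dip) = 233.5 × sin(45°) = 165 m

165 m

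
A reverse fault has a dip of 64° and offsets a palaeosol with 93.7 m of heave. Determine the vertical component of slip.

throw = heave × tan(dip) = 93.7 × tan(64°) = 192 m

192 m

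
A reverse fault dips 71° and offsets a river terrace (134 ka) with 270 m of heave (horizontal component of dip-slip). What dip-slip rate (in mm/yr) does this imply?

6.19 mm/yr

dip-slip = heave / cos(dip) = 270 m / cos(71°) = 829.3 m
rate = 829.3 m / 134 ka = 0.00619 m/yr = 6.19 mm/yr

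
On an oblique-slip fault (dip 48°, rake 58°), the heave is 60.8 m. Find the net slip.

dip-slip = heave / cos(dip) = 60.8 / cos(48°) = 90.86 m
net slip = dip-slip / sin(rake) = 90.86 / sin(58°) = 107 m

107 m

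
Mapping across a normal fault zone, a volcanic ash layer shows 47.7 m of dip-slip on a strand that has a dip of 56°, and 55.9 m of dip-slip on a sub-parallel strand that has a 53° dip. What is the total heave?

60.3 m

heave_A = 47.7 × cos(56°) = 26.67 m
heave_B = 55.9 × cos(53°) = 33.64 m
total = 26.67 + 33.64 = 60.3 m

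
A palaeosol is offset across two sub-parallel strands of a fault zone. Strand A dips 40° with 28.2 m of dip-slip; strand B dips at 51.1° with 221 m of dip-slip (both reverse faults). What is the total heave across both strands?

160 m

heave_A = 28.2 × cos(40°) = 21.60 m
heave_B = 221 × cos(51.1°) = 138.8 m
total = 21.60 + 138.8 = 160 m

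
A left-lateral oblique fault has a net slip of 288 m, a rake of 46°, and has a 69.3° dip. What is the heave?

73.2 m

dip-slip = net slip × sin(rake) = 288 m × sin(46°) = 207.2 m
heave = dip-slip × cos(dip) = 207.2 × cos(69.3°) = 73.2 m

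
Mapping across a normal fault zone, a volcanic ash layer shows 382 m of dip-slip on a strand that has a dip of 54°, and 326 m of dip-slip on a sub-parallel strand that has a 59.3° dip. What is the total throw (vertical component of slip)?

throw_A = 382 × sin(54°) = 309 m
throw_B = 326 × sin(59.3°) = 280.3 m
total = 309 + 280.3 = 589 m

589 m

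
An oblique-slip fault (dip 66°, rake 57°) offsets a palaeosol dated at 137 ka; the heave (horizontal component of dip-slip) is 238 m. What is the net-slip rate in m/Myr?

dip-slip = heave / cos(dip) = 238 / cos(66°) = 585.1 m
net slip = dip-slip / sin(rake) = 585.1 / sin(57°) = 697.7 m
rate = 697.7 m / 137 ka = 0.00509 m/yr = 5090 m/Myr

5090 m/Myr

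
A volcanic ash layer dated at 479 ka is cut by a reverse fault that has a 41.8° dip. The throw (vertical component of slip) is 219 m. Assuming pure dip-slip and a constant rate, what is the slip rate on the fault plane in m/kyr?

dip-slip = throw / sin(dip) = 219 m / sin(41.8°) = 328.6 m
rate = 328.6 m / 479 ka = 0.000686 m/yr = 0.686 m/kyr

0.686 m/kyr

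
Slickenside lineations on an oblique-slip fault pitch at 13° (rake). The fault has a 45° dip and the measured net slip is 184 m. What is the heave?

29.3 m

dip-slip = net slip × sin(rake) = 184 m × sin(13°) = 41.39 m
heave = dip-slip × cos(dip) = 41.39 × cos(45°) = 29.3 m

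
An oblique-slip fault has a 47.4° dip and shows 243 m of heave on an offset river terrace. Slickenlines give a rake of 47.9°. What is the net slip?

484 m

dip-slip = heave / cos(dip) = 243 / cos(47.4°) = 359 m
net slip = dip-slip / sin(rake) = 359 / sin(47.9°) = 484 m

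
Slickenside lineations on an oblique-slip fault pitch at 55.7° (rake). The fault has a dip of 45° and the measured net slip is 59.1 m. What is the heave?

dip-slip = net slip × sin(rake) = 59.1 m × sin(55.7°) = 48.82 m
heave = dip-slip × cos(dip) = 48.82 × cos(45°) = 34.5 m

34.5 m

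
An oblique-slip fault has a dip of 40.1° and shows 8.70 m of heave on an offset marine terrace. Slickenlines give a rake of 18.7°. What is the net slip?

dip-slip = heave / cos(dip) = 8.70 / cos(40.1°) = 11.37 m
net slip = dip-slip / sin(rake) = 11.37 / sin(18.7°) = 35.5 m

35.5 m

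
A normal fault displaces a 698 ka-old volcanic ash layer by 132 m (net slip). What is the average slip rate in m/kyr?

0.189 m/kyr

rate = 132 m / 698 ka = 0.000189 m/yr = 0.189 m/kyr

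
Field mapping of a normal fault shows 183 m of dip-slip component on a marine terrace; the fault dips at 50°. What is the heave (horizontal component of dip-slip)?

heave = dip-slip × cos(dip) = 183 m × cos(50°) = 118 m

118 m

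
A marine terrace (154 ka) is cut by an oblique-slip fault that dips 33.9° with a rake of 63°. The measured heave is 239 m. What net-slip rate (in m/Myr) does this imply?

2100 m/Myr

dip-slip = heave / cos(dip) = 239 / cos(33.9°) = 287.9 m
net slip = dip-slip / sin(rake) = 287.9 / sin(63°) = 323.2 m
rate = 323.2 m / 154 ka = 0.00210 m/yr = 2100 m/Myr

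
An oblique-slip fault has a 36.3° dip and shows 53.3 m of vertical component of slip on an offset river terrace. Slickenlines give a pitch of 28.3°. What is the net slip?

dip-slip = throw / sin(dip) = 53.3 / sin(36.3°) = 90.03 m
net slip = dip-slip / sin(rake) = 90.03 / sin(28.3°) = 190 m

190 m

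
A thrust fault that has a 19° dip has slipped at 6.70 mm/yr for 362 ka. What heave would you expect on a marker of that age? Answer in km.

dip-slip = rate × time = 6.70 mm/yr × 362 ka = 2425 m
heave = dip-slip × cos(dip) = 2425 × cos(19°) = 2290 m = 2.29 km

2.29 km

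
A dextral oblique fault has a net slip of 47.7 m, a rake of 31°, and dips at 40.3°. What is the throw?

dip-slip = net slip × sin(rake) = 47.7 m × sin(31°) = 24.57 m
throw = dip-slip × sin(dip) = 24.57 × sin(40.3°) = 15.9 m

15.9 m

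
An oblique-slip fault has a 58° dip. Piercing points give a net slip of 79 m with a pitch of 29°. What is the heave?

20.3 m

dip-slip = net slip × sin(rake) = 79 m × sin(29°) = 38.30 m
heave = dip-slip × cos(dip) = 38.30 × cos(58°) = 20.3 m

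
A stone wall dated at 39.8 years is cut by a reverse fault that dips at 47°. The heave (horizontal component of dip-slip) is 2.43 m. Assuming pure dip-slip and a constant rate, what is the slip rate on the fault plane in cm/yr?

dip-slip = heave / cos(dip) = 2.43 m / cos(47°) = 3.563 m
rate = 3.563 m / 39.8 years = 0.0895 m/yr = 8.95 cm/yr

8.95 cm/yr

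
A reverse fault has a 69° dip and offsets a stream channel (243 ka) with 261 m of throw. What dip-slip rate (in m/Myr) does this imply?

dip-slip = throw / sin(dip) = 261 m / sin(69°) = 279.6 m
rate = 279.6 m / 243 ka = 0.00115 m/yr = 1150 m/Myr

1150 m/Myr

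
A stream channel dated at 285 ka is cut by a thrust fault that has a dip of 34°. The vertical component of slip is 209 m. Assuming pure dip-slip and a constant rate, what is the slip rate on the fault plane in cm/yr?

0.131 cm/yr

dip-slip = throw / sin(dip) = 209 m / sin(34°) = 373.8 m
rate = 373.8 m / 285 ka = 0.00131 m/yr = 0.131 cm/yr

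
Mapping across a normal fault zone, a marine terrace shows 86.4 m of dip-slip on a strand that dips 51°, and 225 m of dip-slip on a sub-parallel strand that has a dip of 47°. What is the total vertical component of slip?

232 m

throw_A = 86.4 × sin(51°) = 67.15 m
throw_B = 225 × sin(47°) = 164.6 m
total = 67.15 + 164.6 = 232 m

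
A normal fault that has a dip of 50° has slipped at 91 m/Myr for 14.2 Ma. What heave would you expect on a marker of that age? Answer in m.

831 m

dip-slip = rate × time = 91 m/Myr × 14.2 Ma = 1292 m
heave = dip-slip × cos(dip) = 1292 × cos(50°) = 831 m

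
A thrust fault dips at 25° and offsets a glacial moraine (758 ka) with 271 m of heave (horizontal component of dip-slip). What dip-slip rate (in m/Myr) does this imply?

394 m/Myr

dip-slip = heave / cos(dip) = 271 m / cos(25°) = 299 m
rate = 299 m / 758 ka = 0.000394 m/yr = 394 m/Myr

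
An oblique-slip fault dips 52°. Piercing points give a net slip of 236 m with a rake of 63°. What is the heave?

dip-slip = net slip × sin(rake) = 236 m × sin(63°) = 210.3 m
heave = dip-slip × cos(dip) = 210.3 × cos(52°) = 129 m

129 m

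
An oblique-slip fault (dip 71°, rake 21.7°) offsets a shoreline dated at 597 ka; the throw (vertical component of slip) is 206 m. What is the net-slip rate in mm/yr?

dip-slip = throw / sin(dip) = 206 / sin(71°) = 217.9 m
net slip = dip-slip / sin(rake) = 217.9 / sin(21.7°) = 589.2 m
rate = 589.2 m / 597 ka = 0.000987 m/yr = 0.987 mm/yr

0.987 mm/yr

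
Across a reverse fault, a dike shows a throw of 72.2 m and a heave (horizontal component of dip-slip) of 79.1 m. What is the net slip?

107 m

net slip = √(throw² + heave²) = √(72.2² + 79.1²) = 107 m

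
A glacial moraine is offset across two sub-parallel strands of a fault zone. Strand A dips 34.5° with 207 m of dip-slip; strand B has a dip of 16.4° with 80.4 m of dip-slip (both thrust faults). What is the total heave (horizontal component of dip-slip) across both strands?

248 m

heave_A = 207 × cos(34.5°) = 170.6 m
heave_B = 80.4 × cos(16.4°) = 77.13 m
total = 170.6 + 77.13 = 248 m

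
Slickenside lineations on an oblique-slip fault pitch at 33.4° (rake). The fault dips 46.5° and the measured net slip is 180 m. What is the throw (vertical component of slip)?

dip-slip = net slip × sin(rake) = 180 m × sin(33.4°) = 99.09 m
throw = dip-slip × sin(dip) = 99.09 × sin(46.5°) = 71.9 m

71.9 m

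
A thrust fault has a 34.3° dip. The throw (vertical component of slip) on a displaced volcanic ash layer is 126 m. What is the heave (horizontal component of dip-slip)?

185 m

heave = throw / tan(dip) = 126 / tan(34.3°) = 185 m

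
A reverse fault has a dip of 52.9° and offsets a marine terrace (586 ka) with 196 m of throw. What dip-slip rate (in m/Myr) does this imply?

dip-slip = throw / sin(dip) = 196 m / sin(52.9°) = 245.7 m
rate = 245.7 m / 586 ka = 0.000419 m/yr = 419 m/Myr

419 m/Myr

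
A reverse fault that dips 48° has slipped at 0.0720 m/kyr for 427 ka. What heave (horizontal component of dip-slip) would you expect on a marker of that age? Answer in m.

20.6 m

dip-slip = rate × time = 0.0720 m/kyr × 427 ka = 30.74 m
heave = dip-slip × cos(dip) = 30.74 × cos(48°) = 20.6 m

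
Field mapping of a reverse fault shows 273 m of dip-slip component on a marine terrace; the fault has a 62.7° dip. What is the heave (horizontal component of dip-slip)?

125 m

heave = dip-slip × cos(dip) = 273 m × cos(62.7°) = 125 m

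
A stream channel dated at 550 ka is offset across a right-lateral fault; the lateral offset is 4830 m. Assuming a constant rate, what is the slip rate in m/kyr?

rate = 4830 m / 550 ka = 0.00878 m/yr = 8.78 m/kyr

8.78 m/kyr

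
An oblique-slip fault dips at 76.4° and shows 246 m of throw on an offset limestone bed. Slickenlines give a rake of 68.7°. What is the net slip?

272 m

dip-slip = throw / sin(dip) = 246 / sin(76.4°) = 253.1 m
net slip = dip-slip / sin(rake) = 253.1 / sin(68.7°) = 272 m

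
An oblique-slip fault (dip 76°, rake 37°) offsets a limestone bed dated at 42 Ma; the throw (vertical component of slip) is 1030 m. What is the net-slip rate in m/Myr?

42 m/Myr

dip-slip = throw / sin(dip) = 1030 / sin(76°) = 1062 m
net slip = dip-slip / sin(rake) = 1062 / sin(37°) = 1764 m
rate = 1764 m / 42 Ma = 0.0000420 m/yr = 42 m/Myr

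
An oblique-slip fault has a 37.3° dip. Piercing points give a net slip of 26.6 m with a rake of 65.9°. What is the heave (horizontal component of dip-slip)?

dip-slip = net slip × sin(rake) = 26.6 m × sin(65.9°) = 24.28 m
heave = dip-slip × cos(dip) = 24.28 × cos(37.3°) = 19.3 m

19.3 m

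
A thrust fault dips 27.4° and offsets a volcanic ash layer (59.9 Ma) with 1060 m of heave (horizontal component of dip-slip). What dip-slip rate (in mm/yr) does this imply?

dip-slip = heave / cos(dip) = 1060 m / cos(27.4°) = 1194 m
rate = 1194 m / 59.9 Ma = 0.0000199 m/yr = 0.0199 mm/yr

0.0199 mm/yr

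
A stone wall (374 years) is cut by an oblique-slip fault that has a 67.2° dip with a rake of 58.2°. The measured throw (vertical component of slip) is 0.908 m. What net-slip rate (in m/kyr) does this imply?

3.10 m/kyr

dip-slip = throw / sin(dip) = 0.908 / sin(67.2°) = 0.9850 m
net slip = dip-slip / sin(rake) = 0.9850 / sin(58.2°) = 1.159 m
rate = 1.159 m / 374 years = 0.00310 m/yr = 3.10 m/kyr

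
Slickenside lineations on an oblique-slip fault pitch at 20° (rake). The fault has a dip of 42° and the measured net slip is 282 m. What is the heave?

dip-slip = net slip × sin(rake) = 282 m × sin(20°) = 96.45 m
heave = dip-slip × cos(dip) = 96.45 × cos(42°) = 71.7 m

71.7 m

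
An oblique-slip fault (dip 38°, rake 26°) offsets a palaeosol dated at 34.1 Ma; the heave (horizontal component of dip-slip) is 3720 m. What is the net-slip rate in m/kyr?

0.316 m/kyr

dip-slip = heave / cos(dip) = 3720 / cos(38°) = 4721 m
net slip = dip-slip / sin(rake) = 4721 / sin(26°) = 10770 m
rate = 10770 m / 34.1 Ma = 0.000316 m/yr = 0.316 m/kyr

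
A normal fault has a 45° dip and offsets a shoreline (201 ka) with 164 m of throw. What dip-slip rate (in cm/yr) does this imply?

dip-slip = throw / sin(dip) = 164 m / sin(45°) = 231.9 m
rate = 231.9 m / 201 ka = 0.00115 m/yr = 0.115 cm/yr

0.115 cm/yr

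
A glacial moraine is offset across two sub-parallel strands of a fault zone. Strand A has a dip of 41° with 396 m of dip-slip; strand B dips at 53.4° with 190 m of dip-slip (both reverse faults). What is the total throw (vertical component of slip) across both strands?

throw_A = 396 × sin(41°) = 259.8 m
throw_B = 190 × sin(53.4°) = 152.5 m
total = 259.8 + 152.5 = 412 m

412 m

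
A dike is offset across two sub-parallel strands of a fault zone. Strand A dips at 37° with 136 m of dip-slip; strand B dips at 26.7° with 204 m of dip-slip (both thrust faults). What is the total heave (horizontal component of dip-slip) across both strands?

291 m

heave_A = 136 × cos(37°) = 108.6 m
heave_B = 204 × cos(26.7°) = 182.2 m
total = 108.6 + 182.2 = 291 m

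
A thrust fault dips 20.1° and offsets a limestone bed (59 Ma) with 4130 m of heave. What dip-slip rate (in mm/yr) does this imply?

dip-slip = heave / cos(dip) = 4130 m / cos(20.1°) = 4398 m
rate = 4398 m / 59 Ma = 0.0000745 m/yr = 0.0745 mm/yr

0.0745 mm/yr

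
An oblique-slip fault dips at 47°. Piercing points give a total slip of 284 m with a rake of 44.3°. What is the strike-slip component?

203 m

strike-slip = net slip × cos(rake) = 284 m × cos(44.3°) = 203 m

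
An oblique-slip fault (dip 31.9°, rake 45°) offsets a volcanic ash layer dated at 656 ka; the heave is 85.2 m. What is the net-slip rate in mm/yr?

dip-slip = heave / cos(dip) = 85.2 / cos(31.9°) = 100.4 m
net slip = dip-slip / sin(rake) = 100.4 / sin(45°) = 141.9 m
rate = 141.9 m / 656 ka = 0.000216 m/yr = 0.216 mm/yr

0.216 mm/yr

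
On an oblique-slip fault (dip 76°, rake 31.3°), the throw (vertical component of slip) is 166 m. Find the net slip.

dip-slip = throw / sin(dip) = 166 / sin(76°) = 171.1 m
net slip = dip-slip / sin(rake) = 171.1 / sin(31.3°) = 329 m

329 m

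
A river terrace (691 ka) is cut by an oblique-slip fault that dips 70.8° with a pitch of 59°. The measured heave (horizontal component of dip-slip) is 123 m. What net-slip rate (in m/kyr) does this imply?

dip-slip = heave / cos(dip) = 123 / cos(70.8°) = 374 m
net slip = dip-slip / sin(rake) = 374 / sin(59°) = 436.3 m
rate = 436.3 m / 691 ka = 0.000631 m/yr = 0.631 m/kyr

0.631 m/kyr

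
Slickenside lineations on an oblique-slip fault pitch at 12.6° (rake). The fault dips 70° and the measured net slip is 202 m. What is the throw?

dip-slip = net slip × sin(rake) = 202 m × sin(12.6°) = 44.06 m
throw = dip-slip × sin(dip) = 44.06 × sin(70°) = 41.4 m

41.4 m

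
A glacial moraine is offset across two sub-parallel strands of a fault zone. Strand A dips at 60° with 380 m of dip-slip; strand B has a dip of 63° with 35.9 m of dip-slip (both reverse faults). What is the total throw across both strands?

throw_A = 380 × sin(60°) = 329.1 m
throw_B = 35.9 × sin(63°) = 31.99 m
total = 329.1 + 31.99 = 361 m

361 m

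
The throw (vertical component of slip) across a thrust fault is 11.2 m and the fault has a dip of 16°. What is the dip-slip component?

40.6 m

dip-slip = throw / sin(dip) = 11.2 / sin(16°) = 40.6 m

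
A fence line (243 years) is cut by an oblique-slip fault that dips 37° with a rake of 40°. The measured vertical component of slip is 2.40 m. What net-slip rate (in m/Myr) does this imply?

25500 m/Myr

dip-slip = throw / sin(dip) = 2.40 / sin(37°) = 3.988 m
net slip = dip-slip / sin(rake) = 3.988 / sin(40°) = 6.204 m
rate = 6.204 m / 243 years = 0.0255 m/yr = 25500 m/Myr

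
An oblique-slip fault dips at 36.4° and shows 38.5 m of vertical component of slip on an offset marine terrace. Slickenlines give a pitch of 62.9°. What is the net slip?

dip-slip = throw / sin(dip) = 38.5 / sin(36.4°) = 64.88 m
net slip = dip-slip / sin(rake) = 64.88 / sin(62.9°) = 72.9 m

72.9 m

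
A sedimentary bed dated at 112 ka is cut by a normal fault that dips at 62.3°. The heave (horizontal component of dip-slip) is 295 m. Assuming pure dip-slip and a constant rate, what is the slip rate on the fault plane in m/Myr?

dip-slip = heave / cos(dip) = 295 m / cos(62.3°) = 634.6 m
rate = 634.6 m / 112 ka = 0.00567 m/yr = 5670 m/Myr

5670 m/Myr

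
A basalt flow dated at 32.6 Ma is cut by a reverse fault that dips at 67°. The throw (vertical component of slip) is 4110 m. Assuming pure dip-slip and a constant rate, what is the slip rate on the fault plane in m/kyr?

0.137 m/kyr

dip-slip = throw / sin(dip) = 4110 m / sin(67°) = 4465 m
rate = 4465 m / 32.6 Ma = 0.000137 m/yr = 0.137 m/kyr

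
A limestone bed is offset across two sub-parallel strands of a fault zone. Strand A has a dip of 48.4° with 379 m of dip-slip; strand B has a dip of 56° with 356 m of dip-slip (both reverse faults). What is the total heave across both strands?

451 m

heave_A = 379 × cos(48.4°) = 251.6 m
heave_B = 356 × cos(56°) = 199.1 m
total = 251.6 + 199.1 = 451 m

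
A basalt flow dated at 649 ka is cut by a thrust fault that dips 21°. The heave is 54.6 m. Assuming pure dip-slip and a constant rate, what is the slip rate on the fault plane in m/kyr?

0.0901 m/kyr

dip-slip = heave / cos(dip) = 54.6 m / cos(21°) = 58.48 m
rate = 58.48 m / 649 ka = 0.0000901 m/yr = 0.0901 m/kyr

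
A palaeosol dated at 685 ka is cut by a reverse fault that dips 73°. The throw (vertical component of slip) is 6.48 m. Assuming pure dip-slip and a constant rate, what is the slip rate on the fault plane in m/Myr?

dip-slip = throw / sin(dip) = 6.48 m / sin(73°) = 6.776 m
rate = 6.776 m / 685 ka = 0.00000989 m/yr = 9.89 m/Myr

9.89 m/Myr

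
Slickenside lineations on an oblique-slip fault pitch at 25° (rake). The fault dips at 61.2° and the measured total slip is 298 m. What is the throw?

dip-slip = net slip × sin(rake) = 298 m × sin(25°) = 125.9 m
throw = dip-slip × sin(dip) = 125.9 × sin(61.2°) = 110 m

110 m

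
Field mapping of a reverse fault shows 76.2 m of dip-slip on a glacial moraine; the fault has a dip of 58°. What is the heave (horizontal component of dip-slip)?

heave = dip-slip × cos(dip) = 76.2 m × cos(58°) = 40.4 m

40.4 m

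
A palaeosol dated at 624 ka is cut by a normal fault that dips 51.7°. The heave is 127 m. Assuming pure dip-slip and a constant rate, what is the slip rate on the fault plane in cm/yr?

dip-slip = heave / cos(dip) = 127 m / cos(51.7°) = 204.9 m
rate = 204.9 m / 624 ka = 0.000328 m/yr = 0.0328 cm/yr

0.0328 cm/yr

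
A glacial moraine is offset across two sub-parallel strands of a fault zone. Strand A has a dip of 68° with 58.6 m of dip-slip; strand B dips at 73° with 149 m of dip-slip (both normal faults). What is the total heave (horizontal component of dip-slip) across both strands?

65.5 m

heave_A = 58.6 × cos(68°) = 21.95 m
heave_B = 149 × cos(73°) = 43.56 m
total = 21.95 + 43.56 = 65.5 m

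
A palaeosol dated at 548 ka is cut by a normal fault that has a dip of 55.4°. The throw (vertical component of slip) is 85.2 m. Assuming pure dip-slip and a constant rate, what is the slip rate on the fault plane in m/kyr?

0.189 m/kyr

dip-slip = throw / sin(dip) = 85.2 m / sin(55.4°) = 103.5 m
rate = 103.5 m / 548 ka = 0.000189 m/yr = 0.189 m/kyr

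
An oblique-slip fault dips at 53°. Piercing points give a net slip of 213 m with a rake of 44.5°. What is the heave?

dip-slip = net slip × sin(rake) = 213 m × sin(44.5°) = 149.3 m
heave = dip-slip × cos(dip) = 149.3 × cos(53°) = 89.8 m

89.8 m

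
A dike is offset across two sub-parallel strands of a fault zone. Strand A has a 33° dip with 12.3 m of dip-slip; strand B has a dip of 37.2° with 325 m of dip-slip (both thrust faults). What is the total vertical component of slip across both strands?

203 m

throw_A = 12.3 × sin(33°) = 6.699 m
throw_B = 325 × sin(37.2°) = 196.5 m
total = 6.699 + 196.5 = 203 m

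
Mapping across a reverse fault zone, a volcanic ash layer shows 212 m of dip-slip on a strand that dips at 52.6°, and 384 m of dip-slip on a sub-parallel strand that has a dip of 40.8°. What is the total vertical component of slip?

419 m

throw_A = 212 × sin(52.6°) = 168.4 m
throw_B = 384 × sin(40.8°) = 250.9 m
total = 168.4 + 250.9 = 419 m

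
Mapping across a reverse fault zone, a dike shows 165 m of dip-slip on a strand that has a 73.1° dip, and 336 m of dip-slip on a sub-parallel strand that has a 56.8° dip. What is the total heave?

heave_A = 165 × cos(73.1°) = 47.97 m
heave_B = 336 × cos(56.8°) = 184 m
total = 47.97 + 184 = 232 m

232 m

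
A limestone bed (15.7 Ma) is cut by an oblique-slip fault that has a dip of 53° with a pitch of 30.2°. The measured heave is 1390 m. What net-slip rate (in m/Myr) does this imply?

292 m/Myr

dip-slip = heave / cos(dip) = 1390 / cos(53°) = 2310 m
net slip = dip-slip / sin(rake) = 2310 / sin(30.2°) = 4592 m
rate = 4592 m / 15.7 Ma = 0.000292 m/yr = 292 m/Myr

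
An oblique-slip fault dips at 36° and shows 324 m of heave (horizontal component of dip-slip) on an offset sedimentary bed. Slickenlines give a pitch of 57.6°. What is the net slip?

dip-slip = heave / cos(dip) = 324 / cos(36°) = 400.5 m
net slip = dip-slip / sin(rake) = 400.5 / sin(57.6°) = 474 m

474 m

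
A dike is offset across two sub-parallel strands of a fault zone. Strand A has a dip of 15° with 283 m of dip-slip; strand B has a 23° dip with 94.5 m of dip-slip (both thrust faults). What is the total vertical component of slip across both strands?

throw_A = 283 × sin(15°) = 73.25 m
throw_B = 94.5 × sin(23°) = 36.92 m
total = 73.25 + 36.92 = 110 m

110 m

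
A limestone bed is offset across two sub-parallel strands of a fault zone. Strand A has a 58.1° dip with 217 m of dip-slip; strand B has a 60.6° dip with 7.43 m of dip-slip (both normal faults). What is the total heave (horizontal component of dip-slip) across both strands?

118 m

heave_A = 217 × cos(58.1°) = 114.7 m
heave_B = 7.43 × cos(60.6°) = 3.647 m
total = 114.7 + 3.647 = 118 m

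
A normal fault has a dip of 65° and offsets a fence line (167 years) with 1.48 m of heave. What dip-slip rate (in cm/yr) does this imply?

dip-slip = heave / cos(dip) = 1.48 m / cos(65°) = 3.502 m
rate = 3.502 m / 167 years = 0.0210 m/yr = 2.10 cm/yr

2.10 cm/yr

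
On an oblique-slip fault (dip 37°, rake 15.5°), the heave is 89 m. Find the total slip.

417 m

dip-slip = heave / cos(dip) = 89 / cos(37°) = 111.4 m
net slip = dip-slip / sin(rake) = 111.4 / sin(15.5°) = 417 m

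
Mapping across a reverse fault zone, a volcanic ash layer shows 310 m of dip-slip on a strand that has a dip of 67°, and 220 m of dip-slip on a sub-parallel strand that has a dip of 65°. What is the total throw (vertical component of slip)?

throw_A = 310 × sin(67°) = 285.4 m
throw_B = 220 × sin(65°) = 199.4 m
total = 285.4 + 199.4 = 485 m

485 m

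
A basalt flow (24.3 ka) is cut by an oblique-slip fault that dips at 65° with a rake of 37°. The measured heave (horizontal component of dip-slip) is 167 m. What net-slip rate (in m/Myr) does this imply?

27000 m/Myr

dip-slip = heave / cos(dip) = 167 / cos(65°) = 395.2 m
net slip = dip-slip / sin(rake) = 395.2 / sin(37°) = 656.6 m
rate = 656.6 m / 24.3 ka = 0.0270 m/yr = 27000 m/Myr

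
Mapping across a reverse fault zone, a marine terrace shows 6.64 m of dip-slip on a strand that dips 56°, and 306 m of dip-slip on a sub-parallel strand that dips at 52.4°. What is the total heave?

heave_A = 6.64 × cos(56°) = 3.713 m
heave_B = 306 × cos(52.4°) = 186.7 m
total = 3.713 + 186.7 = 190 m

190 m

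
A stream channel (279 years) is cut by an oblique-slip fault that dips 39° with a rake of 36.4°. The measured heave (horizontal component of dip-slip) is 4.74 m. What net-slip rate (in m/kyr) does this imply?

dip-slip = heave / cos(dip) = 4.74 / cos(39°) = 6.099 m
net slip = dip-slip / sin(rake) = 6.099 / sin(36.4°) = 10.28 m
rate = 10.28 m / 279 years = 0.0368 m/yr = 36.8 m/kyr

36.8 m/kyr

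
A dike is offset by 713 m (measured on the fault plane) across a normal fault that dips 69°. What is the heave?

heave = dip-slip × cos(dip) = 713 m × cos(69°) = 256 m

256 m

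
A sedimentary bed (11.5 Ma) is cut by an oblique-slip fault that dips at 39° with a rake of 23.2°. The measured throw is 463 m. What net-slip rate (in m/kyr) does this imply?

0.162 m/kyr

dip-slip = throw / sin(dip) = 463 / sin(39°) = 735.7 m
net slip = dip-slip / sin(rake) = 735.7 / sin(23.2°) = 1868 m
rate = 1868 m / 11.5 Ma = 0.000162 m/yr = 0.162 m/kyr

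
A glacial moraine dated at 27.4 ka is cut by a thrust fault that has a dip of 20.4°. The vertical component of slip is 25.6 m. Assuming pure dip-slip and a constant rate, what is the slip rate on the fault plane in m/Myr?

2680 m/Myr

dip-slip = throw / sin(dip) = 25.6 m / sin(20.4°) = 73.44 m
rate = 73.44 m / 27.4 ka = 0.00268 m/yr = 2680 m/Myr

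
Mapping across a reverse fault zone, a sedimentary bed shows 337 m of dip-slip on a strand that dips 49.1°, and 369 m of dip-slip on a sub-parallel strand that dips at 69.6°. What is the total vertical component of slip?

601 m

throw_A = 337 × sin(49.1°) = 254.7 m
throw_B = 369 × sin(69.6°) = 345.9 m
total = 254.7 + 345.9 = 601 m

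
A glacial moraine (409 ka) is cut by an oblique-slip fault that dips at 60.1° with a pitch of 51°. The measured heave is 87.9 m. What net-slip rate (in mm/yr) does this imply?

dip-slip = heave / cos(dip) = 87.9 / cos(60.1°) = 176.3 m
net slip = dip-slip / sin(rake) = 176.3 / sin(51°) = 226.9 m
rate = 226.9 m / 409 ka = 0.000555 m/yr = 0.555 mm/yr

0.555 mm/yr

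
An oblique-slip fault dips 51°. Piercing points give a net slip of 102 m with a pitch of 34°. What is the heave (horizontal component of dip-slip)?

35.9 m

dip-slip = net slip × sin(rake) = 102 m × sin(34°) = 57.04 m
heave = dip-slip × cos(dip) = 57.04 × cos(51°) = 35.9 m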